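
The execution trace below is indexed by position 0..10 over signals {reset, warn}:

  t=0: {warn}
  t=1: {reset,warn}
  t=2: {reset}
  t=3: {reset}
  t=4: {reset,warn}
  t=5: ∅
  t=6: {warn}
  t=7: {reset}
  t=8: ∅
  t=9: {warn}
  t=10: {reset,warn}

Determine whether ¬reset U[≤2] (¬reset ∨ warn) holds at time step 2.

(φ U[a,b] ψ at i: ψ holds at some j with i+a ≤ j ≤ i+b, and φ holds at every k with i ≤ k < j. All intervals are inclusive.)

Need some j in [2,4] with (¬reset ∨ warn), and ¬reset at every k in [2,j-1].
  j=2: (¬reset ∨ warn) false.
  j=3: (¬reset ∨ warn) false.
  j=4: (¬reset ∨ warn) holds, but ¬reset fails at k=2 → not this j.
No j in the window works → until fails.

False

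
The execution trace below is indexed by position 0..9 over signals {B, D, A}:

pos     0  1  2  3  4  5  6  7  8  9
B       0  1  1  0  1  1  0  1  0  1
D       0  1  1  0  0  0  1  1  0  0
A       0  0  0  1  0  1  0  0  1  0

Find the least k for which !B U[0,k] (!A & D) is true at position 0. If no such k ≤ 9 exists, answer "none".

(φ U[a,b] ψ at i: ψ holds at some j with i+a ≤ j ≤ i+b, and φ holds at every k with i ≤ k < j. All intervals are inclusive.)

1

Need earliest j ≥ 0 with (!A & D), and !B at every k in [0,j-1].
  j=0: rhs fails.
  j=1: rhs holds; lhs holds on [0,0]. k = 1.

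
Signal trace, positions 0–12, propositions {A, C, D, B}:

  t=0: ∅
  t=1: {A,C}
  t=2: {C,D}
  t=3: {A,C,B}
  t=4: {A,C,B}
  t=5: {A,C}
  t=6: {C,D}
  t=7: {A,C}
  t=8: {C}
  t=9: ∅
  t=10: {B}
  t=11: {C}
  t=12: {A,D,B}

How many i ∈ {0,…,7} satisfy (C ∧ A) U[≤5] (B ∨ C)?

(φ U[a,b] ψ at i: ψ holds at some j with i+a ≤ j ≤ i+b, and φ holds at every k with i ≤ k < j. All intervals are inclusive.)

7

Evaluate at each i in [0,7]:
  i=0: ✗ (lhs fails at k=0 before rhs at j=1)
  i=1: ✓ (rhs at j=1)
  i=2: ✓ (rhs at j=2)
  i=3: ✓ (rhs at j=3)
  i=4: ✓ (rhs at j=4)
  i=5: ✓ (rhs at j=5)
  i=6: ✓ (rhs at j=6)
  i=7: ✓ (rhs at j=7)
Positions where it holds: {1, 2, 3, 4, 5, 6, 7} → 7.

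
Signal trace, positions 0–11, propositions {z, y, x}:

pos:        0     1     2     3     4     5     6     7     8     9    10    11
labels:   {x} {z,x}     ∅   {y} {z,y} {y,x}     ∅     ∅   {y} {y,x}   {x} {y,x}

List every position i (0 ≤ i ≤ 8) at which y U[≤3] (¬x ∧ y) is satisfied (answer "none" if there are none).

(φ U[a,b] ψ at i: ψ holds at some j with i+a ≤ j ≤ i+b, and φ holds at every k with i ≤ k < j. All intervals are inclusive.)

Evaluate at each i in [0,8]:
  i=0: ✗ (lhs fails at k=0 before rhs at j=3)
  i=1: ✗ (lhs fails at k=1 before rhs at j=3)
  i=2: ✗ (lhs fails at k=2 before rhs at j=3)
  i=3: ✓ (rhs at j=3)
  i=4: ✓ (rhs at j=4)
  i=5: ✗ (lhs fails at k=6 before rhs at j=8)
  i=6: ✗ (lhs fails at k=6 before rhs at j=8)
  i=7: ✗ (lhs fails at k=7 before rhs at j=8)
  i=8: ✓ (rhs at j=8)

3, 4, 8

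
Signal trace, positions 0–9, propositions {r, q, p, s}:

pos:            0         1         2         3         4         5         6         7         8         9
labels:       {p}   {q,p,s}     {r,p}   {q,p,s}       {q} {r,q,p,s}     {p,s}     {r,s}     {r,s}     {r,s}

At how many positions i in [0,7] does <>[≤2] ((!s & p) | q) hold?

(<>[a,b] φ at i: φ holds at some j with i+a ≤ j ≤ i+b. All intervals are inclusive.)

Evaluate at each i in [0,7]:
  i=0: ✓ (witness j=0)
  i=1: ✓ (witness j=1)
  i=2: ✓ (witness j=2)
  i=3: ✓ (witness j=3)
  i=4: ✓ (witness j=4)
  i=5: ✓ (witness j=5)
  i=6: ✗ (none in [6,8])
  i=7: ✗ (none in [7,9])
Positions where it holds: {0, 1, 2, 3, 4, 5} → 6.

6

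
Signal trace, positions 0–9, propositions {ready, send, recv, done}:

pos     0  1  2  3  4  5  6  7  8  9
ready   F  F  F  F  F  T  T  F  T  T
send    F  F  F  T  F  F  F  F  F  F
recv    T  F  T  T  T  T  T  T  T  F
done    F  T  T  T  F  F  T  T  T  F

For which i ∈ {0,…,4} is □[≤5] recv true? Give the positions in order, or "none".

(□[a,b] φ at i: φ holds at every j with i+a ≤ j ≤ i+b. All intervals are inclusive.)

Evaluate at each i in [0,4]:
  i=0: ✗ (fails at j=1)
  i=1: ✗ (fails at j=1)
  i=2: ✓ (all of [2,7])
  i=3: ✓ (all of [3,8])
  i=4: ✗ (fails at j=9)

2, 3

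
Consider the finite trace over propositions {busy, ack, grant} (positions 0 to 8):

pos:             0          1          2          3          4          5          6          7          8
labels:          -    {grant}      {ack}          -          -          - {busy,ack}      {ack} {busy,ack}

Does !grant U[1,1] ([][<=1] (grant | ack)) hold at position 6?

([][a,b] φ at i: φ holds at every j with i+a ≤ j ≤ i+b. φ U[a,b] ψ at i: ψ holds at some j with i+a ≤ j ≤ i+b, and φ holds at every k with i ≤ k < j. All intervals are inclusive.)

Yes

Need some j in [7,7] with [][<=1] (grant | ack), and !grant at every k in [6,j-1].
  j=7: [][<=1] (grant | ack) holds; !grant holds at every k in [6,6] → satisfied.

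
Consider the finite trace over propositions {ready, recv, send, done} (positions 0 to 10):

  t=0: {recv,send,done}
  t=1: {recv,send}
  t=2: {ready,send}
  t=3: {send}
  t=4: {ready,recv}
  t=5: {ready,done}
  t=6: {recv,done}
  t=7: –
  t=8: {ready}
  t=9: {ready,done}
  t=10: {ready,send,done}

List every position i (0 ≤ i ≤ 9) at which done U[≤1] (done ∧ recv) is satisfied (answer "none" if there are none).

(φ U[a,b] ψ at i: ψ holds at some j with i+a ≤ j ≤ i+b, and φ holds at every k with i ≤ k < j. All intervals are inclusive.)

0, 5, 6

Evaluate at each i in [0,9]:
  i=0: ✓ (rhs at j=0)
  i=1: ✗ (no rhs in [1,2])
  i=2: ✗ (no rhs in [2,3])
  i=3: ✗ (no rhs in [3,4])
  i=4: ✗ (no rhs in [4,5])
  i=5: ✓ (rhs at j=6; lhs holds on [5,5])
  i=6: ✓ (rhs at j=6)
  i=7: ✗ (no rhs in [7,8])
  i=8: ✗ (no rhs in [8,9])
  i=9: ✗ (no rhs in [9,10])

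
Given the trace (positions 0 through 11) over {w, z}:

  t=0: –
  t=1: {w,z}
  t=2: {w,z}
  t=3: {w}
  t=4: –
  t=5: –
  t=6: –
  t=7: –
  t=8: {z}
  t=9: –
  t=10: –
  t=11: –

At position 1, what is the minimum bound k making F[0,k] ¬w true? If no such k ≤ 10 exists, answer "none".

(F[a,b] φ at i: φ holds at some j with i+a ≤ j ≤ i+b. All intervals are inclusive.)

Scan j = 1,2,… for ¬w:
  j=1: fails
  j=2: fails
  j=3: fails
  j=4: holds
First hit at j=4, so smallest k = 4-1 = 3.

3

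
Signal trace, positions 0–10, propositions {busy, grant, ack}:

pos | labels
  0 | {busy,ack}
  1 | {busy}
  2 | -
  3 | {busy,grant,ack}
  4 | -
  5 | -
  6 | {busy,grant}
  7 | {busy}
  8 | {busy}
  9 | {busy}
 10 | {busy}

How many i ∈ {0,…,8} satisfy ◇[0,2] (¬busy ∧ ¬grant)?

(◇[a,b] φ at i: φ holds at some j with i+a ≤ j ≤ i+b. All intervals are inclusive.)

6

Evaluate at each i in [0,8]:
  i=0: ✓ (witness j=2)
  i=1: ✓ (witness j=2)
  i=2: ✓ (witness j=2)
  i=3: ✓ (witness j=4)
  i=4: ✓ (witness j=4)
  i=5: ✓ (witness j=5)
  i=6: ✗ (none in [6,8])
  i=7: ✗ (none in [7,9])
  i=8: ✗ (none in [8,10])
Positions where it holds: {0, 1, 2, 3, 4, 5} → 6.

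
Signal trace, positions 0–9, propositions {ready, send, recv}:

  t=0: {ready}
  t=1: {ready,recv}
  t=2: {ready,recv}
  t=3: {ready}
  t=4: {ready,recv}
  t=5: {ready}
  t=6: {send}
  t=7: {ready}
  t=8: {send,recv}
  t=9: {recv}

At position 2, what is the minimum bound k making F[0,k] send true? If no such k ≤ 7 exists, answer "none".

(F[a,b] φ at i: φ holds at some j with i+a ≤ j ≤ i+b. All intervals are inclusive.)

Scan j = 2,3,… for send:
  j=2: fails
  j=3: fails
  j=4: fails
  j=5: fails
  j=6: holds
First hit at j=6, so smallest k = 6-2 = 4.

4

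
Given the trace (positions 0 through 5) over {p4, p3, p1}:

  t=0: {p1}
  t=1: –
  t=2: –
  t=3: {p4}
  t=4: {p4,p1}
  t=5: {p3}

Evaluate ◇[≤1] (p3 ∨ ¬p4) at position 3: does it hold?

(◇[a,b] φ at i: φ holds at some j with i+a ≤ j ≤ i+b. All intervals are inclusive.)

Check (p3 ∨ ¬p4) at each j in [3,4]:
  j=3: false
  j=4: false
No position in the window satisfies it → formula fails.

False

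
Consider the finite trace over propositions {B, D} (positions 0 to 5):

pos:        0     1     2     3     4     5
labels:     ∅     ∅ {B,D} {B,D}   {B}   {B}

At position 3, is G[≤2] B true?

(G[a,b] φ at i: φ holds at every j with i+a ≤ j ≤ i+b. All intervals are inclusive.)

Yes

Check B at every j in [3,5]:
  j=3: true
  j=4: true
  j=5: true
All positions satisfy it → formula holds.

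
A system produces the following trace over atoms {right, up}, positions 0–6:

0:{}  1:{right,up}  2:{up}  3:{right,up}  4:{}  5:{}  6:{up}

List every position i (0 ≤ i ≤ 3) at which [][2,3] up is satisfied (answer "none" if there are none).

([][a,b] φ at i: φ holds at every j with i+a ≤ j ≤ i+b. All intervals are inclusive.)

0

Evaluate at each i in [0,3]:
  i=0: ✓ (all of [2,3])
  i=1: ✗ (fails at j=4)
  i=2: ✗ (fails at j=4)
  i=3: ✗ (fails at j=5)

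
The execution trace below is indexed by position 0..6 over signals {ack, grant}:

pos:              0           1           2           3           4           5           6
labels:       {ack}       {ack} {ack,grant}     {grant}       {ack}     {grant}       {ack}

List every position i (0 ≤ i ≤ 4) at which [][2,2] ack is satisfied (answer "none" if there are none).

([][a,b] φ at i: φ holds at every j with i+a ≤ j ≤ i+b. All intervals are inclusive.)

Evaluate at each i in [0,4]:
  i=0: ✓ (all of [2,2])
  i=1: ✗ (fails at j=3)
  i=2: ✓ (all of [4,4])
  i=3: ✗ (fails at j=5)
  i=4: ✓ (all of [6,6])

0, 2, 4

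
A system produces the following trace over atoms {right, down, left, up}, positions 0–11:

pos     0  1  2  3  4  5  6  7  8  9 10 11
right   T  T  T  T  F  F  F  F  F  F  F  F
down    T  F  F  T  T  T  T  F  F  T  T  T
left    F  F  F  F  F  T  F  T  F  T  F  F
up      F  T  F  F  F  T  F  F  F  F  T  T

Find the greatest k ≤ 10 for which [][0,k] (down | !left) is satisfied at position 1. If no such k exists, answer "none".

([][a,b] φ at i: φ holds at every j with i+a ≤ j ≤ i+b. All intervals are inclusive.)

5

(down | !left) must hold from j=1 onward; find where it first fails.
  j=1: holds
  j=2: holds
  j=3: holds
  j=4: holds
  j=5: holds
  j=6: holds
  j=7: fails
Holds on [1,6], so largest k = 5.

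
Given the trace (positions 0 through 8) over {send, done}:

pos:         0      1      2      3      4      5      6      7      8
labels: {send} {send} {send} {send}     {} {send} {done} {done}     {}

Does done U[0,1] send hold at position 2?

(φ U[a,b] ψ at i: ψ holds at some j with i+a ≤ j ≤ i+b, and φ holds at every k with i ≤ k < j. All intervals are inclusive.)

Yes

Need some j in [2,3] with send, and done at every k in [2,j-1].
  j=2: send holds; no prefix to check → satisfied.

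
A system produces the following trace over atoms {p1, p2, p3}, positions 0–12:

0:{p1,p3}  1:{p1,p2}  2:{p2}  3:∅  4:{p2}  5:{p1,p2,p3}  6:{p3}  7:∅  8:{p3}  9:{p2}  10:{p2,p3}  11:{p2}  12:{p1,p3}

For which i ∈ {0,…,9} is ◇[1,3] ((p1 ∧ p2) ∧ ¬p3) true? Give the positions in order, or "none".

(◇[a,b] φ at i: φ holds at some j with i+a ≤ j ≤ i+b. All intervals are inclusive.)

0

Evaluate at each i in [0,9]:
  i=0: ✓ (witness j=1)
  i=1: ✗ (none in [2,4])
  i=2: ✗ (none in [3,5])
  i=3: ✗ (none in [4,6])
  i=4: ✗ (none in [5,7])
  i=5: ✗ (none in [6,8])
  i=6: ✗ (none in [7,9])
  i=7: ✗ (none in [8,10])
  i=8: ✗ (none in [9,11])
  i=9: ✗ (none in [10,12])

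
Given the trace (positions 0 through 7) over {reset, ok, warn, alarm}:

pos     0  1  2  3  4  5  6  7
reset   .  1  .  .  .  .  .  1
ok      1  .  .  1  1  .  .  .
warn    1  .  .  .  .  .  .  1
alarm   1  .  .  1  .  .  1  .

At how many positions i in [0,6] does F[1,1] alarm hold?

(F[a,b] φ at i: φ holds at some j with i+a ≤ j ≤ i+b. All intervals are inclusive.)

Evaluate at each i in [0,6]:
  i=0: ✗ (none in [1,1])
  i=1: ✗ (none in [2,2])
  i=2: ✓ (witness j=3)
  i=3: ✗ (none in [4,4])
  i=4: ✗ (none in [5,5])
  i=5: ✓ (witness j=6)
  i=6: ✗ (none in [7,7])
Positions where it holds: {2, 5} → 2.

2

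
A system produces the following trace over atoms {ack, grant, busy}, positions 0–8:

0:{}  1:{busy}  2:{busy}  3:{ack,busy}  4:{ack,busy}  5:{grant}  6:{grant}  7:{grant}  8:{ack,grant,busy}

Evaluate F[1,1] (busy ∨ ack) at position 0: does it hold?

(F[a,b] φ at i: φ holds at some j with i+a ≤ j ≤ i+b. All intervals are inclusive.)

True

Check (busy ∨ ack) at each j in [1,1]:
  j=1: true
Found at j=1 → formula holds.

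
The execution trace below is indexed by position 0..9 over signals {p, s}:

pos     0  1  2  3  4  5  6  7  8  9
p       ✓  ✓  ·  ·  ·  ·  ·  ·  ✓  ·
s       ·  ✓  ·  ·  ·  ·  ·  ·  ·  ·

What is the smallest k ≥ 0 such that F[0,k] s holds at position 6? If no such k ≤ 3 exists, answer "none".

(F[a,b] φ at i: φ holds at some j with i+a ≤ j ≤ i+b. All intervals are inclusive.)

none

Scan j = 6,7,… for s:
  j=6: fails
  j=7: fails
  j=8: fails
  j=9: fails
No j in [6,9] satisfies it → none.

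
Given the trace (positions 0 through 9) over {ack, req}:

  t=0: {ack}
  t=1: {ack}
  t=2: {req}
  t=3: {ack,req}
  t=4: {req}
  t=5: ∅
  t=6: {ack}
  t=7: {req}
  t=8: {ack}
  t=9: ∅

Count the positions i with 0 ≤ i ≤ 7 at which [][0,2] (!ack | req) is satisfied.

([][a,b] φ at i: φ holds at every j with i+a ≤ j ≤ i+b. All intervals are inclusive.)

2

Evaluate at each i in [0,7]:
  i=0: ✗ (fails at j=0)
  i=1: ✗ (fails at j=1)
  i=2: ✓ (all of [2,4])
  i=3: ✓ (all of [3,5])
  i=4: ✗ (fails at j=6)
  i=5: ✗ (fails at j=6)
  i=6: ✗ (fails at j=6)
  i=7: ✗ (fails at j=8)
Positions where it holds: {2, 3} → 2.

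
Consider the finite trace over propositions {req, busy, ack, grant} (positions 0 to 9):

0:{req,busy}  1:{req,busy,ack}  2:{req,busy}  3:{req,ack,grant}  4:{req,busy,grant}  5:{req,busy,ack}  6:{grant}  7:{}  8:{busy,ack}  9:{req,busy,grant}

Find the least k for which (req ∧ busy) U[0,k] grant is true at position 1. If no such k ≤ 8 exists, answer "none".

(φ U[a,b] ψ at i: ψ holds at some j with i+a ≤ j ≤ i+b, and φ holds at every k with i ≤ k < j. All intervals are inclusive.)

Need earliest j ≥ 1 with grant, and (req ∧ busy) at every k in [1,j-1].
  j=1: rhs fails.
  j=2: rhs fails.
  j=3: rhs holds; lhs holds on [1,2]. k = 2.

2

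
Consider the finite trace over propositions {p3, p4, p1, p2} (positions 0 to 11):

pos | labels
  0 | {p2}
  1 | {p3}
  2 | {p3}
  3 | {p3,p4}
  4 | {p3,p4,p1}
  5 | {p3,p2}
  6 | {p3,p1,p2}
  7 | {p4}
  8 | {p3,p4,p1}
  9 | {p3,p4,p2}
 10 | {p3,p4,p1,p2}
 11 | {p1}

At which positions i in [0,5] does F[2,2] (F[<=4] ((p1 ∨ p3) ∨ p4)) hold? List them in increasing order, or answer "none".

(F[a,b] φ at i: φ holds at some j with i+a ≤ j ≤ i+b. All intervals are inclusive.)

Evaluate at each i in [0,5]:
  i=0: ✓ (witness j=2)
  i=1: ✓ (witness j=3)
  i=2: ✓ (witness j=4)
  i=3: ✓ (witness j=5)
  i=4: ✓ (witness j=6)
  i=5: ✓ (witness j=7)

0, 1, 2, 3, 4, 5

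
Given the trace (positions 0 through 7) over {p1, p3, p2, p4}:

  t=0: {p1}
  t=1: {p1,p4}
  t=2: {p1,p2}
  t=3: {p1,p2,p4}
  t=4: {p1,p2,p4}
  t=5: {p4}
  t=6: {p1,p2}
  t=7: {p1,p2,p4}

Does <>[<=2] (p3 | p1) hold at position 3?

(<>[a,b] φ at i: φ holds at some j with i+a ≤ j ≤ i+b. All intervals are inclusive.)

True

Check (p3 | p1) at each j in [3,5]:
  j=3: true
  j=4: true
  j=5: false
Found at j=3 → formula holds.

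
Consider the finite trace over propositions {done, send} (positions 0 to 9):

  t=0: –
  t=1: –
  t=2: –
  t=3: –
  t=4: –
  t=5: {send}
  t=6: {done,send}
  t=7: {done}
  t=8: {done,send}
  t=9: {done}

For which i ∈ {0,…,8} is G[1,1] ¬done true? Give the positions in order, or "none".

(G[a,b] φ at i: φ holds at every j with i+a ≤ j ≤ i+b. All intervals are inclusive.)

0, 1, 2, 3, 4

Evaluate at each i in [0,8]:
  i=0: ✓ (all of [1,1])
  i=1: ✓ (all of [2,2])
  i=2: ✓ (all of [3,3])
  i=3: ✓ (all of [4,4])
  i=4: ✓ (all of [5,5])
  i=5: ✗ (fails at j=6)
  i=6: ✗ (fails at j=7)
  i=7: ✗ (fails at j=8)
  i=8: ✗ (fails at j=9)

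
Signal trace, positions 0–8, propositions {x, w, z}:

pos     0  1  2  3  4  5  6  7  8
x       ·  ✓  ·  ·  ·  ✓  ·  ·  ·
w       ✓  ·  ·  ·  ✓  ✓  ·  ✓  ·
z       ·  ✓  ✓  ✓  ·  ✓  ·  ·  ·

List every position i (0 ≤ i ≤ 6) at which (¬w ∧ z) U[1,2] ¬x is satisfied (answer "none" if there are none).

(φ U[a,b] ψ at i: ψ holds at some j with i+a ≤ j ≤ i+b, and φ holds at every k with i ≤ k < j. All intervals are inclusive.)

1, 2, 3

Evaluate at each i in [0,6]:
  i=0: ✗ (lhs fails at k=0 before rhs at j=2)
  i=1: ✓ (rhs at j=2; lhs holds on [1,1])
  i=2: ✓ (rhs at j=3; lhs holds on [2,2])
  i=3: ✓ (rhs at j=4; lhs holds on [3,3])
  i=4: ✗ (lhs fails at k=4 before rhs at j=6)
  i=5: ✗ (lhs fails at k=5 before rhs at j=6)
  i=6: ✗ (lhs fails at k=6 before rhs at j=7)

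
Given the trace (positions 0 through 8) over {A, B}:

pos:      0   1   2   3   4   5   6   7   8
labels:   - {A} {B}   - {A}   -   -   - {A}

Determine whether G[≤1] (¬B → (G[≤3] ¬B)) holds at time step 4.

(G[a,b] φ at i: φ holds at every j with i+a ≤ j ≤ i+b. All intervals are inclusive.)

True

Check (¬B → (G[≤3] ¬B)) at every j in [4,5]:
  j=4: antecedent true; consequent holds on [4,7] → ✓
  j=5: antecedent true; consequent holds on [5,8] → ✓
All positions satisfy it → formula holds.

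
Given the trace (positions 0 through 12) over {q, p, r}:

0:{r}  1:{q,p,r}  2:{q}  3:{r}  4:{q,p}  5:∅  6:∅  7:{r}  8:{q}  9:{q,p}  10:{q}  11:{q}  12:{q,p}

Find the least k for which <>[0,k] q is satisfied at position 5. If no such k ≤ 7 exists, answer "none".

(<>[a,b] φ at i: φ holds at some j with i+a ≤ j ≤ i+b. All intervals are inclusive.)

3

Scan j = 5,6,… for q:
  j=5: fails
  j=6: fails
  j=7: fails
  j=8: holds
First hit at j=8, so smallest k = 8-5 = 3.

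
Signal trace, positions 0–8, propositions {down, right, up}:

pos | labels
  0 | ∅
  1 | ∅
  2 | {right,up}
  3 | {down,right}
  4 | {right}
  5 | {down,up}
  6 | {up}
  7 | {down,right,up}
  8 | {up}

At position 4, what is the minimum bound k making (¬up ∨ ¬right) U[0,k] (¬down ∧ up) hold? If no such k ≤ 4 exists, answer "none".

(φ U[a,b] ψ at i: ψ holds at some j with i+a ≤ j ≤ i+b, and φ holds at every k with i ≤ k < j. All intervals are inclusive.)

Need earliest j ≥ 4 with (¬down ∧ up), and (¬up ∨ ¬right) at every k in [4,j-1].
  j=4: rhs fails.
  j=5: rhs fails.
  j=6: rhs holds; lhs holds on [4,5]. k = 2.

2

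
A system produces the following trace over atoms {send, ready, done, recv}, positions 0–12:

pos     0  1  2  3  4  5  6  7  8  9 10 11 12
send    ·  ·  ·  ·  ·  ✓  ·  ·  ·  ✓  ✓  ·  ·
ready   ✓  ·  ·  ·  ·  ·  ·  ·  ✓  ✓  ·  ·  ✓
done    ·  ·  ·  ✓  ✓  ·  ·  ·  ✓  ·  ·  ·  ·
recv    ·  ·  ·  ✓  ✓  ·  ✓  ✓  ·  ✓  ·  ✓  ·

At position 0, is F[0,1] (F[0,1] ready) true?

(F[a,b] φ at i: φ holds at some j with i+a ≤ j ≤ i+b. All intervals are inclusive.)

Check F[0,1] ready at each j in [0,1]:
  j=0: holds (witness at 0)
  j=1: fails (none in [1,2])
Found at j=0 → formula holds.

True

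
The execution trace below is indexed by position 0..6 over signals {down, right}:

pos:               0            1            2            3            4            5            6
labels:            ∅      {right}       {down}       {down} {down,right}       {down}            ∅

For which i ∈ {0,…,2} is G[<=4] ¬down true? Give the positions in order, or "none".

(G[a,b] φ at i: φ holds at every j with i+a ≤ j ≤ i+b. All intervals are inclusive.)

Evaluate at each i in [0,2]:
  i=0: ✗ (fails at j=2)
  i=1: ✗ (fails at j=2)
  i=2: ✗ (fails at j=2)

none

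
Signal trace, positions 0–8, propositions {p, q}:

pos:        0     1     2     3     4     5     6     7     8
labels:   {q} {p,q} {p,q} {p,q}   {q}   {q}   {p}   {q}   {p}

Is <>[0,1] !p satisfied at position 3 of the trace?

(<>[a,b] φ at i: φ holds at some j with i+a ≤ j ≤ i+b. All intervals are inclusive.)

Check !p at each j in [3,4]:
  j=3: false
  j=4: true
Found at j=4 → formula holds.

Yes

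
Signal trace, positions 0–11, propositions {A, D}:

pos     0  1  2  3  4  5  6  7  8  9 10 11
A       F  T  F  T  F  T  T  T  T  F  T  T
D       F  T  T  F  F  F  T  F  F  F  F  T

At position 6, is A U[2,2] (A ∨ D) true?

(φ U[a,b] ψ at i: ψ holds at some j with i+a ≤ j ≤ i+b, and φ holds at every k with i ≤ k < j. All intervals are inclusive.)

Need some j in [8,8] with (A ∨ D), and A at every k in [6,j-1].
  j=8: (A ∨ D) holds; A holds at every k in [6,7] → satisfied.

True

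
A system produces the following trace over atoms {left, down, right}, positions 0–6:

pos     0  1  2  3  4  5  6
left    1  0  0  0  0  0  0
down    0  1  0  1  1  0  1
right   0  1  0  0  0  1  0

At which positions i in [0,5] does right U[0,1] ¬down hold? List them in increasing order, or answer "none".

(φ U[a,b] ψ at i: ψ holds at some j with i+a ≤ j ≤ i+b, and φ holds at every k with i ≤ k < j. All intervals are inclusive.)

Evaluate at each i in [0,5]:
  i=0: ✓ (rhs at j=0)
  i=1: ✓ (rhs at j=2; lhs holds on [1,1])
  i=2: ✓ (rhs at j=2)
  i=3: ✗ (no rhs in [3,4])
  i=4: ✗ (lhs fails at k=4 before rhs at j=5)
  i=5: ✓ (rhs at j=5)

0, 1, 2, 5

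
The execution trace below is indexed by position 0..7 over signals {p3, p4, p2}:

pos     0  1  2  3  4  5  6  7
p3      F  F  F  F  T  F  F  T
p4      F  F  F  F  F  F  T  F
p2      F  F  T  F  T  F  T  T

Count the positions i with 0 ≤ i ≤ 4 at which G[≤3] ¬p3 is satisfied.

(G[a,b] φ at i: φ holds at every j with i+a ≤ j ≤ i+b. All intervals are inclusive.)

1

Evaluate at each i in [0,4]:
  i=0: ✓ (all of [0,3])
  i=1: ✗ (fails at j=4)
  i=2: ✗ (fails at j=4)
  i=3: ✗ (fails at j=4)
  i=4: ✗ (fails at j=4)
Positions where it holds: {0} → 1.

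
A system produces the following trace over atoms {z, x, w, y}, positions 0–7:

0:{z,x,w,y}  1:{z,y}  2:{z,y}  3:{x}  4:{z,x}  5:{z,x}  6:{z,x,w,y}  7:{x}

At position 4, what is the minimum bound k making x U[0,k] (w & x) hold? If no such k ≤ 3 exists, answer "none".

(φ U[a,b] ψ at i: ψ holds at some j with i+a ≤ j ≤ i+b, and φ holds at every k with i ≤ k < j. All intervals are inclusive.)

Need earliest j ≥ 4 with (w & x), and x at every k in [4,j-1].
  j=4: rhs fails.
  j=5: rhs fails.
  j=6: rhs holds; lhs holds on [4,5]. k = 2.

2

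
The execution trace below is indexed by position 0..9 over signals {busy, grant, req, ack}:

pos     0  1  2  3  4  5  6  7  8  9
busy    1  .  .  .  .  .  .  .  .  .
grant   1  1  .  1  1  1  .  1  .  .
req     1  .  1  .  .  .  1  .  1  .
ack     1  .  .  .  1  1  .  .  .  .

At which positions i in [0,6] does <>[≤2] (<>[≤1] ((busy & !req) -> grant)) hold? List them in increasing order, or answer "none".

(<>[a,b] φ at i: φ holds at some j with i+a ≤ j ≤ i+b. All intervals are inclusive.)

0, 1, 2, 3, 4, 5, 6

Evaluate at each i in [0,6]:
  i=0: ✓ (witness j=0)
  i=1: ✓ (witness j=1)
  i=2: ✓ (witness j=2)
  i=3: ✓ (witness j=3)
  i=4: ✓ (witness j=4)
  i=5: ✓ (witness j=5)
  i=6: ✓ (witness j=6)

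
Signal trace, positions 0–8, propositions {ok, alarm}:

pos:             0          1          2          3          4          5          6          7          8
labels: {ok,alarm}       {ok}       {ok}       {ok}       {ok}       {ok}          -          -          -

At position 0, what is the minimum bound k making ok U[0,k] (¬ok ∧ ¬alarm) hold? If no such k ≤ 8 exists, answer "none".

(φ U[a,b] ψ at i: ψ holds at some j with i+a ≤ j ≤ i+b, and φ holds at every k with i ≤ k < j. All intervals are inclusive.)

Need earliest j ≥ 0 with (¬ok ∧ ¬alarm), and ok at every k in [0,j-1].
  j=0: rhs fails.
  j=1: rhs fails.
  j=2: rhs fails.
  j=3: rhs fails.
  j=4: rhs fails.
  j=5: rhs fails.
  j=6: rhs holds; lhs holds on [0,5]. k = 6.

6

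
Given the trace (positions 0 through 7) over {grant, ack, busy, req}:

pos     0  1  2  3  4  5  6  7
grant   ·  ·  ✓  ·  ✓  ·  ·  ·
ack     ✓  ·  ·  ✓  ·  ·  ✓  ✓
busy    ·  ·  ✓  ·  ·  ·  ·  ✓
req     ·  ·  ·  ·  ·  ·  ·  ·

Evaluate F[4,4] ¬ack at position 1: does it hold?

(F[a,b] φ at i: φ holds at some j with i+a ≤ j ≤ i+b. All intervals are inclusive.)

Yes

Check ¬ack at each j in [5,5]:
  j=5: true
Found at j=5 → formula holds.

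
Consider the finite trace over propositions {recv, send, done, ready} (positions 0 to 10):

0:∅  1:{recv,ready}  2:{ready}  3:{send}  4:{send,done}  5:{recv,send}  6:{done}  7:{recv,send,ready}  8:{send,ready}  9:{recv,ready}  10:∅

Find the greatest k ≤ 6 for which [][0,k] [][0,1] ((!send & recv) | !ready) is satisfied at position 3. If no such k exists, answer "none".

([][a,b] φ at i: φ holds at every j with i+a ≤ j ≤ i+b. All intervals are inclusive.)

2

[][0,1] ((!send & recv) | !ready) must hold from j=3 onward; find where it first fails.
  j=3: holds
  j=4: holds
  j=5: holds
  j=6: fails
Holds on [3,5], so largest k = 2.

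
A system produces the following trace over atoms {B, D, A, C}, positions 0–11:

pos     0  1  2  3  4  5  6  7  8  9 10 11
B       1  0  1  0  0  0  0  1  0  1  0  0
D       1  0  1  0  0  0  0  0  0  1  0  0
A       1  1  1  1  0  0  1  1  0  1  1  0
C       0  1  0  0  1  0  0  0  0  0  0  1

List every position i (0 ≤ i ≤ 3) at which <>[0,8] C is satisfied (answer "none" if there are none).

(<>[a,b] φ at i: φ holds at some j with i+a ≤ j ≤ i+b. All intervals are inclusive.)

Evaluate at each i in [0,3]:
  i=0: ✓ (witness j=1)
  i=1: ✓ (witness j=1)
  i=2: ✓ (witness j=4)
  i=3: ✓ (witness j=4)

0, 1, 2, 3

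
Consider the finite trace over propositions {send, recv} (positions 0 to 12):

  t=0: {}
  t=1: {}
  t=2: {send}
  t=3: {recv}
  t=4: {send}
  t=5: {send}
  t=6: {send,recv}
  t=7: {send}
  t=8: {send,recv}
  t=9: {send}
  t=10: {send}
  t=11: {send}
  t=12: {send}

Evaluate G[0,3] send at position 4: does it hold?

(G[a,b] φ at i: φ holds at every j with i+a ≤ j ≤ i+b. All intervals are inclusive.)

True

Check send at every j in [4,7]:
  j=4: true
  j=5: true
  j=6: true
  j=7: true
All positions satisfy it → formula holds.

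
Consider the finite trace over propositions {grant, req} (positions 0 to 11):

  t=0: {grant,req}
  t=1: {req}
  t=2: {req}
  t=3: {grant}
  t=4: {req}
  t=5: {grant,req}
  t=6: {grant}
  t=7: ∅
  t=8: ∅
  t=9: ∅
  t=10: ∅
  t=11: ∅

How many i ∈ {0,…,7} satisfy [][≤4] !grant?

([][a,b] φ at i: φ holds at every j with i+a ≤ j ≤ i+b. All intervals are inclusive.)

1

Evaluate at each i in [0,7]:
  i=0: ✗ (fails at j=0)
  i=1: ✗ (fails at j=3)
  i=2: ✗ (fails at j=3)
  i=3: ✗ (fails at j=3)
  i=4: ✗ (fails at j=5)
  i=5: ✗ (fails at j=5)
  i=6: ✗ (fails at j=6)
  i=7: ✓ (all of [7,11])
Positions where it holds: {7} → 1.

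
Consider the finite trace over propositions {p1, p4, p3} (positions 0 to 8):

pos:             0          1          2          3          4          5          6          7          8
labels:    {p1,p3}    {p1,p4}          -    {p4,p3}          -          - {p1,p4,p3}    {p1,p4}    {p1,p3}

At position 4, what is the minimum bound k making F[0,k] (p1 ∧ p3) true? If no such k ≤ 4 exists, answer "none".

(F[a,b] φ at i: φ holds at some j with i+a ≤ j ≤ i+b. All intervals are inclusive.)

Scan j = 4,5,… for (p1 ∧ p3):
  j=4: fails
  j=5: fails
  j=6: holds
First hit at j=6, so smallest k = 6-4 = 2.

2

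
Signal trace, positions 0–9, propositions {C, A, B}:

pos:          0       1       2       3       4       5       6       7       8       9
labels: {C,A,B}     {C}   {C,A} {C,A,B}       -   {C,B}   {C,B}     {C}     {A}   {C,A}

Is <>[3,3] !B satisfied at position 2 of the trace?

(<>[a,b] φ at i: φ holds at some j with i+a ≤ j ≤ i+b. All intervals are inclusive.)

False

Check !B at each j in [5,5]:
  j=5: false
No position in the window satisfies it → formula fails.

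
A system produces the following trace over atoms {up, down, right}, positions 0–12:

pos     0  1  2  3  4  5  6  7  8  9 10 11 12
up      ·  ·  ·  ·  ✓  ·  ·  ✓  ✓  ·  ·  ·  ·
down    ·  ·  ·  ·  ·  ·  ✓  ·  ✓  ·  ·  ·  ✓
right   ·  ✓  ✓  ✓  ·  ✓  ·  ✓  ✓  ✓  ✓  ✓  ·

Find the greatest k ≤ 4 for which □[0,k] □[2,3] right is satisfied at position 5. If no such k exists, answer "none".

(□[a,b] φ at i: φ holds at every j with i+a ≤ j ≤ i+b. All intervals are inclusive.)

3

□[2,3] right must hold from j=5 onward; find where it first fails.
  j=5: holds
  j=6: holds
  j=7: holds
  j=8: holds
  j=9: fails
Holds on [5,8], so largest k = 3.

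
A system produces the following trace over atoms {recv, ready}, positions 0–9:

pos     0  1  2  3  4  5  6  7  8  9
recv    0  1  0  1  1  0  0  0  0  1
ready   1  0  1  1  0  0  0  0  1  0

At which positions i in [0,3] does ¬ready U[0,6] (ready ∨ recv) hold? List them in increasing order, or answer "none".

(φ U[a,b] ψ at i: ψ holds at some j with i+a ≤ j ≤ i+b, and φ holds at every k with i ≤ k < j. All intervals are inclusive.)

0, 1, 2, 3

Evaluate at each i in [0,3]:
  i=0: ✓ (rhs at j=0)
  i=1: ✓ (rhs at j=1)
  i=2: ✓ (rhs at j=2)
  i=3: ✓ (rhs at j=3)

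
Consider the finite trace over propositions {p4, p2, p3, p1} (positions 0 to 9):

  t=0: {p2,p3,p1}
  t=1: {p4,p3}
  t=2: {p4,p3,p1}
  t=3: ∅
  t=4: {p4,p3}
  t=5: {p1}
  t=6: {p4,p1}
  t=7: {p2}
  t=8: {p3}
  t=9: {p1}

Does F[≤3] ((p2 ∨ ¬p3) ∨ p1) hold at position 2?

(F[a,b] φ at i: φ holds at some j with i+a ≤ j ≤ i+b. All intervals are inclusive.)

Check ((p2 ∨ ¬p3) ∨ p1) at each j in [2,5]:
  j=2: true
  j=3: true
  j=4: false
  j=5: true
Found at j=2 → formula holds.

Yes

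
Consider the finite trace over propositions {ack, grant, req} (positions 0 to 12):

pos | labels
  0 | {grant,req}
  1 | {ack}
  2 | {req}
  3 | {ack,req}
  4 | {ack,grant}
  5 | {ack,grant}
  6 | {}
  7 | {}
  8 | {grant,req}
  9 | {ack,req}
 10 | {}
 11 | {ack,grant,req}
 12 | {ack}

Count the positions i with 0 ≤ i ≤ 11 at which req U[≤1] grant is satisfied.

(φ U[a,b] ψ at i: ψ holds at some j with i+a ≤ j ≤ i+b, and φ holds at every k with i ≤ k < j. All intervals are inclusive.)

6

Evaluate at each i in [0,11]:
  i=0: ✓ (rhs at j=0)
  i=1: ✗ (no rhs in [1,2])
  i=2: ✗ (no rhs in [2,3])
  i=3: ✓ (rhs at j=4; lhs holds on [3,3])
  i=4: ✓ (rhs at j=4)
  i=5: ✓ (rhs at j=5)
  i=6: ✗ (no rhs in [6,7])
  i=7: ✗ (lhs fails at k=7 before rhs at j=8)
  i=8: ✓ (rhs at j=8)
  i=9: ✗ (no rhs in [9,10])
  i=10: ✗ (lhs fails at k=10 before rhs at j=11)
  i=11: ✓ (rhs at j=11)
Positions where it holds: {0, 3, 4, 5, 8, 11} → 6.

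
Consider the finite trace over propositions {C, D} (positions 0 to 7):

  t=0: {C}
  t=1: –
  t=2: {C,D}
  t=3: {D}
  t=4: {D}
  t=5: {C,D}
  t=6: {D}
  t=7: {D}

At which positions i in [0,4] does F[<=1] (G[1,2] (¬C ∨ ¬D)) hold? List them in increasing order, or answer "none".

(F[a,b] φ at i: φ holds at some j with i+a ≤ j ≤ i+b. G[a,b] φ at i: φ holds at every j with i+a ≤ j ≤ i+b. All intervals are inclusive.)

1, 2, 4

Evaluate at each i in [0,4]:
  i=0: ✗ (none in [0,1])
  i=1: ✓ (witness j=2)
  i=2: ✓ (witness j=2)
  i=3: ✗ (none in [3,4])
  i=4: ✓ (witness j=5)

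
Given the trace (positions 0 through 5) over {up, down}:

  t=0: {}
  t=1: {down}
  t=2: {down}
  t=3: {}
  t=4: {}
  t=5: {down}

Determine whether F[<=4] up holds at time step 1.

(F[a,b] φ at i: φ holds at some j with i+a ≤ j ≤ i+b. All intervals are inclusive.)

False

Check up at each j in [1,5]:
  j=1: false
  j=2: false
  j=3: false
  j=4: false
  j=5: false
No position in the window satisfies it → formula fails.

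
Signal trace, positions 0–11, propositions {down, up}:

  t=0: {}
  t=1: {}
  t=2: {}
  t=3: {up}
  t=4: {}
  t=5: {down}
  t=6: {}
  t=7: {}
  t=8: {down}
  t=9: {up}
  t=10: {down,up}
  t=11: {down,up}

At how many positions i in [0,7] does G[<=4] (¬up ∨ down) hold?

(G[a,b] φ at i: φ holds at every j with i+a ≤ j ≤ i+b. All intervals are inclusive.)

1

Evaluate at each i in [0,7]:
  i=0: ✗ (fails at j=3)
  i=1: ✗ (fails at j=3)
  i=2: ✗ (fails at j=3)
  i=3: ✗ (fails at j=3)
  i=4: ✓ (all of [4,8])
  i=5: ✗ (fails at j=9)
  i=6: ✗ (fails at j=9)
  i=7: ✗ (fails at j=9)
Positions where it holds: {4} → 1.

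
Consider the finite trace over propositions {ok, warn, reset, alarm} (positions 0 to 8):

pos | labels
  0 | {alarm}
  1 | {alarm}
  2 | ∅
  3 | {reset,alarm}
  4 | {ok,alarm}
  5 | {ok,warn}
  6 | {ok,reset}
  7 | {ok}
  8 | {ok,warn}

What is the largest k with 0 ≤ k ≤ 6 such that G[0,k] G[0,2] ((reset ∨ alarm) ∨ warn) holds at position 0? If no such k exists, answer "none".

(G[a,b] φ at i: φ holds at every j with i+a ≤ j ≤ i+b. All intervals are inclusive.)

G[0,2] ((reset ∨ alarm) ∨ warn) must hold from j=0 onward; find where it first fails.
  j=0: fails → no k works.

none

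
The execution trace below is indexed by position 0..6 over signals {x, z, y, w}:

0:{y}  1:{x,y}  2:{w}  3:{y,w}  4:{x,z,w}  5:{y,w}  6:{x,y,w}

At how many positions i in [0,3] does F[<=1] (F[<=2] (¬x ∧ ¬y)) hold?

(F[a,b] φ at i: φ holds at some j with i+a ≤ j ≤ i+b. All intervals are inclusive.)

Evaluate at each i in [0,3]:
  i=0: ✓ (witness j=0)
  i=1: ✓ (witness j=1)
  i=2: ✓ (witness j=2)
  i=3: ✗ (none in [3,4])
Positions where it holds: {0, 1, 2} → 3.

3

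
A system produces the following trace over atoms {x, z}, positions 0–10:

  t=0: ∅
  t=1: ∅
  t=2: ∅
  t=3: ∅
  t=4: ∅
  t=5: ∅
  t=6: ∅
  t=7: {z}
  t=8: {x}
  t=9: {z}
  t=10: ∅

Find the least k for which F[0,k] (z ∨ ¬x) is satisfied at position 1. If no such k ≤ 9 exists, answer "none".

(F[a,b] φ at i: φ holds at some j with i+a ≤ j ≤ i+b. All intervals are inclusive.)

0

Scan j = 1,2,… for (z ∨ ¬x):
  j=1: holds
First hit at j=1, so smallest k = 1-1 = 0.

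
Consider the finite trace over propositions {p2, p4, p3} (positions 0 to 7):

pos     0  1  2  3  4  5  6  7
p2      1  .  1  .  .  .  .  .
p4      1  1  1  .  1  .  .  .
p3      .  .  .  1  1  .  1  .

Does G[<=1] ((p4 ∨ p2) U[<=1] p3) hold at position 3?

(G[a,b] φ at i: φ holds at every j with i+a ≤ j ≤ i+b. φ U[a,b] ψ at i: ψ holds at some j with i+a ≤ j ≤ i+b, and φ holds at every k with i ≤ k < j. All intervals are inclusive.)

Holds

Check ((p4 ∨ p2) U[<=1] p3) at every j in [3,4]:
  j=3: holds
  j=4: holds
All positions satisfy it → formula holds.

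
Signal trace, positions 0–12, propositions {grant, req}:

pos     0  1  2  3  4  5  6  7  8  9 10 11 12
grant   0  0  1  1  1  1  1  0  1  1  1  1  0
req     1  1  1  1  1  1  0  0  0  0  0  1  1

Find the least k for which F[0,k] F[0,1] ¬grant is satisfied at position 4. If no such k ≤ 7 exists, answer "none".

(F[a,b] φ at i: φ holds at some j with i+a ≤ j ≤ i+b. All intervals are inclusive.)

2

Scan j = 4,5,… for F[0,1] ¬grant:
  j=4: fails
  j=5: fails
  j=6: holds
First hit at j=6, so smallest k = 6-4 = 2.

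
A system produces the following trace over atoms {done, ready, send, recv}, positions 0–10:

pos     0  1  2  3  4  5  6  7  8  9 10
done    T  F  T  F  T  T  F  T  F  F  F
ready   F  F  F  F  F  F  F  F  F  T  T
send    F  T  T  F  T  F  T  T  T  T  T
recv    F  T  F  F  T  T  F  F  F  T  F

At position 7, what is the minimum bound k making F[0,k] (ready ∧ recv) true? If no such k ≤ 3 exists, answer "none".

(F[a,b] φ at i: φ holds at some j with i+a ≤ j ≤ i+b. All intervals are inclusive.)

Scan j = 7,8,… for (ready ∧ recv):
  j=7: fails
  j=8: fails
  j=9: holds
First hit at j=9, so smallest k = 9-7 = 2.

2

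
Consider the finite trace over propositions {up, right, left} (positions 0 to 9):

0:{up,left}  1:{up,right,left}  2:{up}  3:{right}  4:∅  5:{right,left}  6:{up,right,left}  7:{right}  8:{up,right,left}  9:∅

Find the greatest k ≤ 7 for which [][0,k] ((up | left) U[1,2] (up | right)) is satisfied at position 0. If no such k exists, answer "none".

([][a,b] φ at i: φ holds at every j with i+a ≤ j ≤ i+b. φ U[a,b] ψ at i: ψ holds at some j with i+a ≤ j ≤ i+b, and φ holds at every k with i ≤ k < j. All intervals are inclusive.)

2

((up | left) U[1,2] (up | right)) must hold from j=0 onward; find where it first fails.
  j=0: holds
  j=1: holds
  j=2: holds
  j=3: fails
Holds on [0,2], so largest k = 2.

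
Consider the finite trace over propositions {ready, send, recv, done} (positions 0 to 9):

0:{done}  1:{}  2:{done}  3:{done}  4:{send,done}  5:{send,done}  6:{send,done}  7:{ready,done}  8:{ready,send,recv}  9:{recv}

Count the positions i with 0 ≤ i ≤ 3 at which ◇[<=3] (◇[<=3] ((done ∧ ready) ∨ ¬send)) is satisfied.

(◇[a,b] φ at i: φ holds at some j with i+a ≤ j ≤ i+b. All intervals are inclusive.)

Evaluate at each i in [0,3]:
  i=0: ✓ (witness j=0)
  i=1: ✓ (witness j=1)
  i=2: ✓ (witness j=2)
  i=3: ✓ (witness j=3)
Positions where it holds: {0, 1, 2, 3} → 4.

4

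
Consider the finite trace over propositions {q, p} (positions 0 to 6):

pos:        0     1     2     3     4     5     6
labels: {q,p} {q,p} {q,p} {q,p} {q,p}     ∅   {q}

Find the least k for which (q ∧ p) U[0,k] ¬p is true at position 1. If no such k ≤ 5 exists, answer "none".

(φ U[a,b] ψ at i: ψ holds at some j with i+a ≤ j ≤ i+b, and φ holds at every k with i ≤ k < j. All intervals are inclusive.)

4

Need earliest j ≥ 1 with ¬p, and (q ∧ p) at every k in [1,j-1].
  j=1: rhs fails.
  j=2: rhs fails.
  j=3: rhs fails.
  j=4: rhs fails.
  j=5: rhs holds; lhs holds on [1,4]. k = 4.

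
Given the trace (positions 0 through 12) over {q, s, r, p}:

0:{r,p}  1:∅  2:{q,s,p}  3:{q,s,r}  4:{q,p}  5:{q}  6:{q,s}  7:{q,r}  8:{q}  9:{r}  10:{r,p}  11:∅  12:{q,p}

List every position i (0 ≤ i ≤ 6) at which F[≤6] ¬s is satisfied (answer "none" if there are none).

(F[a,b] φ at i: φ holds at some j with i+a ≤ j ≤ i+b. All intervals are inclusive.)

Evaluate at each i in [0,6]:
  i=0: ✓ (witness j=0)
  i=1: ✓ (witness j=1)
  i=2: ✓ (witness j=4)
  i=3: ✓ (witness j=4)
  i=4: ✓ (witness j=4)
  i=5: ✓ (witness j=5)
  i=6: ✓ (witness j=7)

0, 1, 2, 3, 4, 5, 6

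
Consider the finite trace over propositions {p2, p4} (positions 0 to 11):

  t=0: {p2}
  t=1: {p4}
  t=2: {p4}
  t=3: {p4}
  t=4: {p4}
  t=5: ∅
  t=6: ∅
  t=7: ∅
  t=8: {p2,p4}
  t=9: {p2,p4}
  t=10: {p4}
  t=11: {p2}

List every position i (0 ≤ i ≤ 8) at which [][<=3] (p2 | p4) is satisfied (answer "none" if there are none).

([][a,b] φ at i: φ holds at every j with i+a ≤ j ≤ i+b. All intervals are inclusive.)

0, 1, 8

Evaluate at each i in [0,8]:
  i=0: ✓ (all of [0,3])
  i=1: ✓ (all of [1,4])
  i=2: ✗ (fails at j=5)
  i=3: ✗ (fails at j=5)
  i=4: ✗ (fails at j=5)
  i=5: ✗ (fails at j=5)
  i=6: ✗ (fails at j=6)
  i=7: ✗ (fails at j=7)
  i=8: ✓ (all of [8,11])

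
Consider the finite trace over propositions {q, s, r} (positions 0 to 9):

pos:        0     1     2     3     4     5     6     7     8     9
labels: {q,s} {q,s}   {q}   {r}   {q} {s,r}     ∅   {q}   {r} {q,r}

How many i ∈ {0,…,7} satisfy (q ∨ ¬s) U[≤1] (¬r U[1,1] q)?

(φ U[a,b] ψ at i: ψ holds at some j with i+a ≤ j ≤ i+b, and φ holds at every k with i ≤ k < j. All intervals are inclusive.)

Evaluate at each i in [0,7]:
  i=0: ✓ (rhs at j=0)
  i=1: ✓ (rhs at j=1)
  i=2: ✗ (no rhs in [2,3])
  i=3: ✗ (no rhs in [3,4])
  i=4: ✗ (no rhs in [4,5])
  i=5: ✗ (lhs fails at k=5 before rhs at j=6)
  i=6: ✓ (rhs at j=6)
  i=7: ✗ (no rhs in [7,8])
Positions where it holds: {0, 1, 6} → 3.

3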